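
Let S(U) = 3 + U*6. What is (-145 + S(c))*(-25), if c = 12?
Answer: 1750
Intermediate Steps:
S(U) = 3 + 6*U
(-145 + S(c))*(-25) = (-145 + (3 + 6*12))*(-25) = (-145 + (3 + 72))*(-25) = (-145 + 75)*(-25) = -70*(-25) = 1750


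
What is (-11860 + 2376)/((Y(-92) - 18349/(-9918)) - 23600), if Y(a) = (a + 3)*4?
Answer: 94062312/237577259 ≈ 0.39592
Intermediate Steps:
Y(a) = 12 + 4*a (Y(a) = (3 + a)*4 = 12 + 4*a)
(-11860 + 2376)/((Y(-92) - 18349/(-9918)) - 23600) = (-11860 + 2376)/(((12 + 4*(-92)) - 18349/(-9918)) - 23600) = -9484/(((12 - 368) - 18349*(-1/9918)) - 23600) = -9484/((-356 + 18349/9918) - 23600) = -9484/(-3512459/9918 - 23600) = -9484/(-237577259/9918) = -9484*(-9918/237577259) = 94062312/237577259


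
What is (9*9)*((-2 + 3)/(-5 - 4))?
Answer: -9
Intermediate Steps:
(9*9)*((-2 + 3)/(-5 - 4)) = 81*(1/(-9)) = 81*(1*(-⅑)) = 81*(-⅑) = -9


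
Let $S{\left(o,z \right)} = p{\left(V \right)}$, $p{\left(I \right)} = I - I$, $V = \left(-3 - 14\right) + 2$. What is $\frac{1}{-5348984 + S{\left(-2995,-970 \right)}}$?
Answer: $- \frac{1}{5348984} \approx -1.8695 \cdot 10^{-7}$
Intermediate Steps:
$V = -15$ ($V = -17 + 2 = -15$)
$p{\left(I \right)} = 0$
$S{\left(o,z \right)} = 0$
$\frac{1}{-5348984 + S{\left(-2995,-970 \right)}} = \frac{1}{-5348984 + 0} = \frac{1}{-5348984} = - \frac{1}{5348984}$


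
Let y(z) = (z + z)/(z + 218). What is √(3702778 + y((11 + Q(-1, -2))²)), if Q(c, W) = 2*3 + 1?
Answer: √271935806902/271 ≈ 1924.3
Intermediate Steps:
Q(c, W) = 7 (Q(c, W) = 6 + 1 = 7)
y(z) = 2*z/(218 + z) (y(z) = (2*z)/(218 + z) = 2*z/(218 + z))
√(3702778 + y((11 + Q(-1, -2))²)) = √(3702778 + 2*(11 + 7)²/(218 + (11 + 7)²)) = √(3702778 + 2*18²/(218 + 18²)) = √(3702778 + 2*324/(218 + 324)) = √(3702778 + 2*324/542) = √(3702778 + 2*324*(1/542)) = √(3702778 + 324/271) = √(1003453162/271) = √271935806902/271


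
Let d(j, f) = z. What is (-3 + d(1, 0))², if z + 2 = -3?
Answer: 64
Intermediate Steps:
z = -5 (z = -2 - 3 = -5)
d(j, f) = -5
(-3 + d(1, 0))² = (-3 - 5)² = (-8)² = 64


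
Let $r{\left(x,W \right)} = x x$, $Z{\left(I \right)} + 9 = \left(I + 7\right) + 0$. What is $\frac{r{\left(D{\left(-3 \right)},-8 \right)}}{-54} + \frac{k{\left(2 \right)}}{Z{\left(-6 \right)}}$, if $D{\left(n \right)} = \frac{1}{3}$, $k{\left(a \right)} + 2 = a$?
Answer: $- \frac{1}{486} \approx -0.0020576$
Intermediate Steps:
$k{\left(a \right)} = -2 + a$
$Z{\left(I \right)} = -2 + I$ ($Z{\left(I \right)} = -9 + \left(\left(I + 7\right) + 0\right) = -9 + \left(\left(7 + I\right) + 0\right) = -9 + \left(7 + I\right) = -2 + I$)
$D{\left(n \right)} = \frac{1}{3}$
$r{\left(x,W \right)} = x^{2}$
$\frac{r{\left(D{\left(-3 \right)},-8 \right)}}{-54} + \frac{k{\left(2 \right)}}{Z{\left(-6 \right)}} = \frac{1}{9 \left(-54\right)} + \frac{-2 + 2}{-2 - 6} = \frac{1}{9} \left(- \frac{1}{54}\right) + \frac{0}{-8} = - \frac{1}{486} + 0 \left(- \frac{1}{8}\right) = - \frac{1}{486} + 0 = - \frac{1}{486}$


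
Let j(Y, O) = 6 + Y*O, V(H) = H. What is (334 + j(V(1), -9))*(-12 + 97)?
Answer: 28135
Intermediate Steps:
j(Y, O) = 6 + O*Y
(334 + j(V(1), -9))*(-12 + 97) = (334 + (6 - 9*1))*(-12 + 97) = (334 + (6 - 9))*85 = (334 - 3)*85 = 331*85 = 28135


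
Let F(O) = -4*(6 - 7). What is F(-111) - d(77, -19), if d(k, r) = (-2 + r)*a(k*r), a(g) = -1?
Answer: -17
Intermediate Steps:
F(O) = 4 (F(O) = -4*(-1) = 4)
d(k, r) = 2 - r (d(k, r) = (-2 + r)*(-1) = 2 - r)
F(-111) - d(77, -19) = 4 - (2 - 1*(-19)) = 4 - (2 + 19) = 4 - 1*21 = 4 - 21 = -17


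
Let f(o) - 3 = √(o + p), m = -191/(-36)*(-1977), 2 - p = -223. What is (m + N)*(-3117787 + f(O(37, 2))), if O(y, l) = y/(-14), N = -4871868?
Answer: 45666404390110/3 - 8369755*√43582/24 ≈ 1.5222e+13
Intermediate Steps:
p = 225 (p = 2 - 1*(-223) = 2 + 223 = 225)
O(y, l) = -y/14 (O(y, l) = y*(-1/14) = -y/14)
m = -125869/12 (m = -191*(-1/36)*(-1977) = (191/36)*(-1977) = -125869/12 ≈ -10489.)
f(o) = 3 + √(225 + o) (f(o) = 3 + √(o + 225) = 3 + √(225 + o))
(m + N)*(-3117787 + f(O(37, 2))) = (-125869/12 - 4871868)*(-3117787 + (3 + √(225 - 1/14*37))) = -58588285*(-3117787 + (3 + √(225 - 37/14)))/12 = -58588285*(-3117787 + (3 + √(3113/14)))/12 = -58588285*(-3117787 + (3 + √43582/14))/12 = -58588285*(-3117784 + √43582/14)/12 = 45666404390110/3 - 8369755*√43582/24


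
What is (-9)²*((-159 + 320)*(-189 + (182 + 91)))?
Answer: 1095444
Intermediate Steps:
(-9)²*((-159 + 320)*(-189 + (182 + 91))) = 81*(161*(-189 + 273)) = 81*(161*84) = 81*13524 = 1095444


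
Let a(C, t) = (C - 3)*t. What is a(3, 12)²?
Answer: 0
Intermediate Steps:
a(C, t) = t*(-3 + C) (a(C, t) = (-3 + C)*t = t*(-3 + C))
a(3, 12)² = (12*(-3 + 3))² = (12*0)² = 0² = 0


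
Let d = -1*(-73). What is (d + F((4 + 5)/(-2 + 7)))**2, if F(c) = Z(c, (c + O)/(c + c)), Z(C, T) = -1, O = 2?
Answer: 5184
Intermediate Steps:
F(c) = -1
d = 73
(d + F((4 + 5)/(-2 + 7)))**2 = (73 - 1)**2 = 72**2 = 5184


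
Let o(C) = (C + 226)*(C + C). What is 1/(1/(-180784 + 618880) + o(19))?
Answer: 438096/4078673761 ≈ 0.00010741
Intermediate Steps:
o(C) = 2*C*(226 + C) (o(C) = (226 + C)*(2*C) = 2*C*(226 + C))
1/(1/(-180784 + 618880) + o(19)) = 1/(1/(-180784 + 618880) + 2*19*(226 + 19)) = 1/(1/438096 + 2*19*245) = 1/(1/438096 + 9310) = 1/(4078673761/438096) = 438096/4078673761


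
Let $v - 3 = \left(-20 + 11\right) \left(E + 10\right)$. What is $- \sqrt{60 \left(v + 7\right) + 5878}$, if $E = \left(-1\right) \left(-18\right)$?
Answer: $- i \sqrt{8642} \approx - 92.962 i$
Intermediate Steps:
$E = 18$
$v = -249$ ($v = 3 + \left(-20 + 11\right) \left(18 + 10\right) = 3 - 252 = -249$)
$- \sqrt{60 \left(v + 7\right) + 5878} = - \sqrt{60 \left(-249 + 7\right) + 5878} = - \sqrt{60 \left(-242\right) + 5878} = - \sqrt{-14520 + 5878} = - \sqrt{-8642} = - i \sqrt{8642}$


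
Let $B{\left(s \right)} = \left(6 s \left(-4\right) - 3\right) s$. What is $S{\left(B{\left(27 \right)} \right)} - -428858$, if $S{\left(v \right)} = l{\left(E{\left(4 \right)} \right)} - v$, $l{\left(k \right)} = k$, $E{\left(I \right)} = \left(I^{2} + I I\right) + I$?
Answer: $446471$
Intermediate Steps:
$E{\left(I \right)} = I + 2 I^{2}$ ($E{\left(I \right)} = \left(I^{2} + I^{2}\right) + I = 2 I^{2} + I = I + 2 I^{2}$)
$B{\left(s \right)} = s \left(-3 - 24 s\right)$ ($B{\left(s \right)} = \left(- 24 s - 3\right) s = \left(-3 - 24 s\right) s = s \left(-3 - 24 s\right)$)
$S{\left(v \right)} = 36 - v$ ($S{\left(v \right)} = 4 \left(1 + 2 \cdot 4\right) - v = 4 \left(1 + 8\right) - v = 4 \cdot 9 - v = 36 - v$)
$S{\left(B{\left(27 \right)} \right)} - -428858 = \left(36 - \left(-3\right) 27 \left(1 + 8 \cdot 27\right)\right) - -428858 = \left(36 - \left(-3\right) 27 \left(1 + 216\right)\right) + 428858 = \left(36 - \left(-3\right) 27 \cdot 217\right) + 428858 = \left(36 - -17577\right) + 428858 = \left(36 + 17577\right) + 428858 = 17613 + 428858 = 446471$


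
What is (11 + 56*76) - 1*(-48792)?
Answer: 53059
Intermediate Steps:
(11 + 56*76) - 1*(-48792) = (11 + 4256) + 48792 = 4267 + 48792 = 53059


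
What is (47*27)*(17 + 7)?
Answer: 30456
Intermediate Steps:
(47*27)*(17 + 7) = 1269*24 = 30456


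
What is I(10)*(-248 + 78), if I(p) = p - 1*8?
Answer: -340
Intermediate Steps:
I(p) = -8 + p (I(p) = p - 8 = -8 + p)
I(10)*(-248 + 78) = (-8 + 10)*(-248 + 78) = 2*(-170) = -340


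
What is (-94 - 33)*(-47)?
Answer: 5969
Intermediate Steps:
(-94 - 33)*(-47) = -127*(-47) = 5969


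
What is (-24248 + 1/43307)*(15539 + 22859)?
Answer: -40322052167730/43307 ≈ -9.3108e+8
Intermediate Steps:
(-24248 + 1/43307)*(15539 + 22859) = (-24248 + 1/43307)*38398 = -1050108135/43307*38398 = -40322052167730/43307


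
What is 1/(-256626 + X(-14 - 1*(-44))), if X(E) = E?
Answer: -1/256596 ≈ -3.8972e-6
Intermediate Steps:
1/(-256626 + X(-14 - 1*(-44))) = 1/(-256626 + (-14 - 1*(-44))) = 1/(-256626 + (-14 + 44)) = 1/(-256626 + 30) = 1/(-256596) = -1/256596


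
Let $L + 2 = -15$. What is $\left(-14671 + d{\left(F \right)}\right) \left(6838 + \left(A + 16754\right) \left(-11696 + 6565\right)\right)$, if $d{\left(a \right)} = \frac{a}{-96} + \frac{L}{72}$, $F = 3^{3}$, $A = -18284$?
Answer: $- \frac{8300019158849}{72} \approx -1.1528 \cdot 10^{11}$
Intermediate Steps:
$F = 27$
$L = -17$ ($L = -2 - 15 = -17$)
$d{\left(a \right)} = - \frac{17}{72} - \frac{a}{96}$ ($d{\left(a \right)} = \frac{a}{-96} - \frac{17}{72} = a \left(- \frac{1}{96}\right) - \frac{17}{72} = - \frac{a}{96} - \frac{17}{72} = - \frac{17}{72} - \frac{a}{96}$)
$\left(-14671 + d{\left(F \right)}\right) \left(6838 + \left(A + 16754\right) \left(-11696 + 6565\right)\right) = \left(-14671 - \frac{149}{288}\right) \left(6838 + \left(-18284 + 16754\right) \left(-11696 + 6565\right)\right) = \left(-14671 - \frac{149}{288}\right) \left(6838 - -7850430\right) = \left(-14671 - \frac{149}{288}\right) \left(6838 + 7850430\right) = \left(- \frac{4225397}{288}\right) 7857268 = - \frac{8300019158849}{72}$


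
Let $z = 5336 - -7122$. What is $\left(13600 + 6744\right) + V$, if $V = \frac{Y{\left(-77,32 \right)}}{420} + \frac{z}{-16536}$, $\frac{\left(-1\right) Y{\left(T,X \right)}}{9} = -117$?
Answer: $\frac{2943827111}{144690} \approx 20346.0$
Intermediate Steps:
$Y{\left(T,X \right)} = 1053$ ($Y{\left(T,X \right)} = \left(-9\right) \left(-117\right) = 1053$)
$z = 12458$ ($z = 5336 + 7122 = 12458$)
$V = \frac{253751}{144690}$ ($V = \frac{1053}{420} + \frac{12458}{-16536} = 1053 \cdot \frac{1}{420} + 12458 \left(- \frac{1}{16536}\right) = \frac{351}{140} - \frac{6229}{8268} = \frac{253751}{144690} \approx 1.7538$)
$\left(13600 + 6744\right) + V = \left(13600 + 6744\right) + \frac{253751}{144690} = 20344 + \frac{253751}{144690} = \frac{2943827111}{144690}$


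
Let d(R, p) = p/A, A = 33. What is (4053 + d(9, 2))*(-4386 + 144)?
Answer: -189123914/11 ≈ -1.7193e+7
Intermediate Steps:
d(R, p) = p/33
(4053 + d(9, 2))*(-4386 + 144) = (4053 + (1/33)*2)*(-4386 + 144) = (4053 + 2/33)*(-4242) = (133751/33)*(-4242) = -189123914/11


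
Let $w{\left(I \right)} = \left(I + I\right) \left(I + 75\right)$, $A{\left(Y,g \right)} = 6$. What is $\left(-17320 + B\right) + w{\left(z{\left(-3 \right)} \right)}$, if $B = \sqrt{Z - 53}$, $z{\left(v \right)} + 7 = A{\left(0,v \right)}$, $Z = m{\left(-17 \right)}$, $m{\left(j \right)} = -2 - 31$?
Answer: $-17468 + i \sqrt{86} \approx -17468.0 + 9.2736 i$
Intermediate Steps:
$m{\left(j \right)} = -33$
$Z = -33$
$z{\left(v \right)} = -1$ ($z{\left(v \right)} = -7 + 6 = -1$)
$w{\left(I \right)} = 2 I \left(75 + I\right)$
$B = i \sqrt{86}$ ($B = \sqrt{-33 - 53} = \sqrt{-86} = i \sqrt{86} \approx 9.2736 i$)
$\left(-17320 + B\right) + w{\left(z{\left(-3 \right)} \right)} = \left(-17320 + i \sqrt{86}\right) + 2 \left(-1\right) \left(75 - 1\right) = \left(-17320 + i \sqrt{86}\right) + 2 \left(-1\right) 74 = \left(-17320 + i \sqrt{86}\right) - 148 = -17468 + i \sqrt{86}$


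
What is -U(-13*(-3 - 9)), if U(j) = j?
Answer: -156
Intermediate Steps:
-U(-13*(-3 - 9)) = -(-13)*(-3 - 9) = -(-13)*(-12) = -1*156 = -156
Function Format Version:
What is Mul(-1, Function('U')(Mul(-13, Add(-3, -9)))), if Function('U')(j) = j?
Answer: -156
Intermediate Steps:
Mul(-1, Function('U')(Mul(-13, Add(-3, -9)))) = Mul(-1, Mul(-13, Add(-3, -9))) = Mul(-1, Mul(-13, -12)) = Mul(-1, 156) = -156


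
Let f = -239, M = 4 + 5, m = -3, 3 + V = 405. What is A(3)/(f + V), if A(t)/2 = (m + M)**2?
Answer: 72/163 ≈ 0.44172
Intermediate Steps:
V = 402 (V = -3 + 405 = 402)
M = 9
A(t) = 72 (A(t) = 2*(-3 + 9)**2 = 2*6**2 = 2*36 = 72)
A(3)/(f + V) = 72/(-239 + 402) = 72/163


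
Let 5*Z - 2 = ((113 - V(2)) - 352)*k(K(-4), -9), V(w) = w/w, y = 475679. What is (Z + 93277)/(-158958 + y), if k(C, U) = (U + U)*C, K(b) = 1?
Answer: 470707/1583605 ≈ 0.29724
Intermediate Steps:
V(w) = 1
k(C, U) = 2*C*U (k(C, U) = (2*U)*C = 2*C*U)
Z = 4322/5 (Z = ⅖ + (((113 - 1*1) - 352)*(2*1*(-9)))/5 = ⅖ + (((113 - 1) - 352)*(-18))/5 = ⅖ + ((112 - 352)*(-18))/5 = ⅖ + (-240*(-18))/5 = ⅖ + (⅕)*4320 = ⅖ + 864 = 4322/5 ≈ 864.40)
(Z + 93277)/(-158958 + y) = (4322/5 + 93277)/(-158958 + 475679) = (470707/5)/316721 = (470707/5)*(1/316721) = 470707/1583605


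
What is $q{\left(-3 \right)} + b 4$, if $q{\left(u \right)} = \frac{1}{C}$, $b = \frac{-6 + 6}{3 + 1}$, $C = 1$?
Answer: $1$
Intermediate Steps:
$b = 0$ ($b = \frac{0}{4} = 0 \cdot \frac{1}{4} = 0$)
$q{\left(u \right)} = 1$ ($q{\left(u \right)} = 1^{-1} = 1$)
$q{\left(-3 \right)} + b 4 = 1 + 0 \cdot 4 = 1 + 0 = 1$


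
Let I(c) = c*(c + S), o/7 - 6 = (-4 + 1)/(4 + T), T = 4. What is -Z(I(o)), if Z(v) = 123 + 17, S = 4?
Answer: -140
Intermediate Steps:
o = 315/8 (o = 42 + 7*((-4 + 1)/(4 + 4)) = 42 + 7*(-3/8) = 42 - 21/8 = 315/8 ≈ 39.375)
I(c) = c*(4 + c) (I(c) = c*(c + 4) = c*(4 + c))
Z(v) = 140
-Z(I(o)) = -1*140 = -140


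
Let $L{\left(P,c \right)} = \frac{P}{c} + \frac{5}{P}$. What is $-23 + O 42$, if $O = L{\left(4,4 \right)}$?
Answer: $\frac{143}{2} \approx 71.5$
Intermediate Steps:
$L{\left(P,c \right)} = \frac{5}{P} + \frac{P}{c}$
$O = \frac{9}{4}$ ($O = \frac{5}{4} + \frac{4}{4} = 5 \cdot \frac{1}{4} + 4 \cdot \frac{1}{4} = \frac{5}{4} + 1 = \frac{9}{4} \approx 2.25$)
$-23 + O 42 = -23 + \frac{9}{4} \cdot 42 = -23 + \frac{189}{2} = \frac{143}{2}$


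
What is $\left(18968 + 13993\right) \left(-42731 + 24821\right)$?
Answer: $-590331510$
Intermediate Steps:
$\left(18968 + 13993\right) \left(-42731 + 24821\right) = 32961 \left(-17910\right) = -590331510$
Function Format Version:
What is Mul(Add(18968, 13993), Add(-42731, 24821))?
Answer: -590331510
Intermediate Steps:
Mul(Add(18968, 13993), Add(-42731, 24821)) = Mul(32961, -17910) = -590331510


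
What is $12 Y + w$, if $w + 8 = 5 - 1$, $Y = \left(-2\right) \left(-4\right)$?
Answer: $92$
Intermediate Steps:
$Y = 8$
$w = -4$ ($w = -8 + \left(5 - 1\right) = -8 + 4 = -4$)
$12 Y + w = 12 \cdot 8 - 4 = 96 - 4 = 92$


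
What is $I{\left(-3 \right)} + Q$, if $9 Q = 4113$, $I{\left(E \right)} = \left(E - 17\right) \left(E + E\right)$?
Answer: $577$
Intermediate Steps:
$I{\left(E \right)} = 2 E \left(-17 + E\right)$ ($I{\left(E \right)} = \left(-17 + E\right) 2 E = 2 E \left(-17 + E\right)$)
$Q = 457$ ($Q = \frac{1}{9} \cdot 4113 = 457$)
$I{\left(-3 \right)} + Q = 2 \left(-3\right) \left(-17 - 3\right) + 457 = 2 \left(-3\right) \left(-20\right) + 457 = 120 + 457 = 577$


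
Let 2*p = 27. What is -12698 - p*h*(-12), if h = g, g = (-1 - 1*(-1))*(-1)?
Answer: -12698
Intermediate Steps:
g = 0 (g = (-1 + 1)*(-1) = 0*(-1) = 0)
p = 27/2 (p = (1/2)*27 = 27/2 ≈ 13.500)
h = 0
-12698 - p*h*(-12) = -12698 - (27/2)*0*(-12) = -12698 - 0*(-12) = -12698 - 1*0 = -12698 + 0 = -12698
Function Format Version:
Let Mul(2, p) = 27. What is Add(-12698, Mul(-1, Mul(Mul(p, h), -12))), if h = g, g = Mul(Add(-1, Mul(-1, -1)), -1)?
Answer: -12698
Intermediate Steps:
g = 0 (g = Mul(Add(-1, 1), -1) = Mul(0, -1) = 0)
p = Rational(27, 2) (p = Mul(Rational(1, 2), 27) = Rational(27, 2) ≈ 13.500)
h = 0
Add(-12698, Mul(-1, Mul(Mul(p, h), -12))) = Add(-12698, Mul(-1, Mul(Mul(Rational(27, 2), 0), -12))) = Add(-12698, Mul(-1, Mul(0, -12))) = Add(-12698, Mul(-1, 0)) = Add(-12698, 0) = -12698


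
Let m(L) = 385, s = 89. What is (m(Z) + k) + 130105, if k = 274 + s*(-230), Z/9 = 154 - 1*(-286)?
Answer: 110294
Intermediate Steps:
Z = 3960 (Z = 9*(154 - 1*(-286)) = 9*(154 + 286) = 9*440 = 3960)
k = -20196 (k = 274 + 89*(-230) = 274 - 20470 = -20196)
(m(Z) + k) + 130105 = (385 - 20196) + 130105 = -19811 + 130105 = 110294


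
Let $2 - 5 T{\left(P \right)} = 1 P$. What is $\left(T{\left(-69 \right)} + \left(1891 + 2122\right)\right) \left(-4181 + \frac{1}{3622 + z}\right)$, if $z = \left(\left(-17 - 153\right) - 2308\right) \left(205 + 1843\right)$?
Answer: $- \frac{213473790245244}{12678305} \approx -1.6838 \cdot 10^{7}$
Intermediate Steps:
$T{\left(P \right)} = \frac{2}{5} - \frac{P}{5}$ ($T{\left(P \right)} = \frac{2}{5} - \frac{1 P}{5} = \frac{2}{5} - \frac{P}{5}$)
$z = -5074944$ ($z = \left(\left(-17 - 153\right) - 2308\right) 2048 = \left(-170 - 2308\right) 2048 = \left(-2478\right) 2048 = -5074944$)
$\left(T{\left(-69 \right)} + \left(1891 + 2122\right)\right) \left(-4181 + \frac{1}{3622 + z}\right) = \left(\left(\frac{2}{5} - - \frac{69}{5}\right) + \left(1891 + 2122\right)\right) \left(-4181 + \frac{1}{3622 - 5074944}\right) = \left(\left(\frac{2}{5} + \frac{69}{5}\right) + 4013\right) \left(-4181 + \frac{1}{-5071322}\right) = \left(\frac{71}{5} + 4013\right) \left(-4181 - \frac{1}{5071322}\right) = \frac{20136}{5} \left(- \frac{21203197283}{5071322}\right) = - \frac{213473790245244}{12678305}$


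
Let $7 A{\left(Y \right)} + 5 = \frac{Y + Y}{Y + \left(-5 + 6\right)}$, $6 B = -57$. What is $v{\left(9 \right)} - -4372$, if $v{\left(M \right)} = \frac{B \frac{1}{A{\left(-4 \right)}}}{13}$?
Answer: $\frac{113729}{26} \approx 4374.2$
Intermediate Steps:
$B = - \frac{19}{2}$ ($B = \frac{1}{6} \left(-57\right) = - \frac{19}{2} \approx -9.5$)
$A{\left(Y \right)} = - \frac{5}{7} + \frac{2 Y}{7 \left(1 + Y\right)}$ ($A{\left(Y \right)} = - \frac{5}{7} + \frac{\left(Y + Y\right) \frac{1}{Y + \left(-5 + 6\right)}}{7} = - \frac{5}{7} + \frac{2 Y \frac{1}{Y + 1}}{7} = - \frac{5}{7} + \frac{2 Y \frac{1}{1 + Y}}{7} = - \frac{5}{7} + \frac{2 Y}{7 \left(1 + Y\right)}$)
$v{\left(M \right)} = \frac{57}{26}$ ($v{\left(M \right)} = \frac{\left(- \frac{19}{2}\right) \frac{1}{\frac{1}{7} \frac{1}{1 - 4} \left(-5 - -12\right)}}{13} = - \frac{19}{2 \frac{-5 + 12}{7 \left(-3\right)}} \frac{1}{13} = - \frac{19}{2 \cdot \frac{1}{7} \left(- \frac{1}{3}\right) 7} \cdot \frac{1}{13} = - \frac{19}{2 \left(- \frac{1}{3}\right)} \frac{1}{13} = \left(- \frac{19}{2}\right) \left(-3\right) \frac{1}{13} = \frac{57}{2} \cdot \frac{1}{13} = \frac{57}{26}$)
$v{\left(9 \right)} - -4372 = \frac{57}{26} - -4372 = \frac{57}{26} + 4372 = \frac{113729}{26}$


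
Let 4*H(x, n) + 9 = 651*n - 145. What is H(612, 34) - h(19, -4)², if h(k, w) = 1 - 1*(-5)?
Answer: 5459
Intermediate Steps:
h(k, w) = 6 (h(k, w) = 1 + 5 = 6)
H(x, n) = -77/2 + 651*n/4 (H(x, n) = -9/4 + (651*n - 145)/4 = -9/4 + (-145 + 651*n)/4 = -9/4 + (-145/4 + 651*n/4) = -77/2 + 651*n/4)
H(612, 34) - h(19, -4)² = (-77/2 + (651/4)*34) - 1*6² = (-77/2 + 11067/2) - 1*36 = 5495 - 36 = 5459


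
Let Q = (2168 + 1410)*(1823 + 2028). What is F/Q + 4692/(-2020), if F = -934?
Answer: -8081547782/3479166695 ≈ -2.3228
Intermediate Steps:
Q = 13778878 (Q = 3578*3851 = 13778878)
F/Q + 4692/(-2020) = -934/13778878 + 4692/(-2020) = -934*1/13778878 + 4692*(-1/2020) = -467/6889439 - 1173/505 = -8081547782/3479166695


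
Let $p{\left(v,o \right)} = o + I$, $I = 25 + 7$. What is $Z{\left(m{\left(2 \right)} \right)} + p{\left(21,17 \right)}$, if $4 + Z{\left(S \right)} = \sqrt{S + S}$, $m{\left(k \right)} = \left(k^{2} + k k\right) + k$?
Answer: $45 + 2 \sqrt{5} \approx 49.472$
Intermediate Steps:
$m{\left(k \right)} = k + 2 k^{2}$ ($m{\left(k \right)} = \left(k^{2} + k^{2}\right) + k = 2 k^{2} + k = k + 2 k^{2}$)
$I = 32$
$p{\left(v,o \right)} = 32 + o$ ($p{\left(v,o \right)} = o + 32 = 32 + o$)
$Z{\left(S \right)} = -4 + \sqrt{2} \sqrt{S}$ ($Z{\left(S \right)} = -4 + \sqrt{S + S} = -4 + \sqrt{2 S} = -4 + \sqrt{2} \sqrt{S}$)
$Z{\left(m{\left(2 \right)} \right)} + p{\left(21,17 \right)} = \left(-4 + \sqrt{2} \sqrt{2 \left(1 + 2 \cdot 2\right)}\right) + \left(32 + 17\right) = \left(-4 + \sqrt{2} \sqrt{2 \left(1 + 4\right)}\right) + 49 = \left(-4 + \sqrt{2} \sqrt{2 \cdot 5}\right) + 49 = \left(-4 + \sqrt{2} \sqrt{10}\right) + 49 = \left(-4 + 2 \sqrt{5}\right) + 49 = 45 + 2 \sqrt{5}$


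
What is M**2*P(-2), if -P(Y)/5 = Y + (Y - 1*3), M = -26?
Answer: 23660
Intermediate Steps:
P(Y) = 15 - 10*Y (P(Y) = -5*(Y + (Y - 1*3)) = -5*(Y + (Y - 3)) = -5*(Y + (-3 + Y)) = -5*(-3 + 2*Y) = 15 - 10*Y)
M**2*P(-2) = (-26)**2*(15 - 10*(-2)) = 676*(15 + 20) = 676*35 = 23660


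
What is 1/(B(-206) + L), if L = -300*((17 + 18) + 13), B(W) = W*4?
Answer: -1/15224 ≈ -6.5686e-5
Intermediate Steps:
B(W) = 4*W
L = -14400 (L = -300*(35 + 13) = -300*48 = -14400)
1/(B(-206) + L) = 1/(4*(-206) - 14400) = 1/(-824 - 14400) = 1/(-15224) = -1/15224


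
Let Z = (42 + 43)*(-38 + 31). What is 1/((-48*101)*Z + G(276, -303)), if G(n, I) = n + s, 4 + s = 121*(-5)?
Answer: 1/2884227 ≈ 3.4671e-7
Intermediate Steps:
s = -609 (s = -4 + 121*(-5) = -4 - 605 = -609)
Z = -595 (Z = 85*(-7) = -595)
G(n, I) = -609 + n (G(n, I) = n - 609 = -609 + n)
1/((-48*101)*Z + G(276, -303)) = 1/(-48*101*(-595) + (-609 + 276)) = 1/(-4848*(-595) - 333) = 1/(2884560 - 333) = 1/2884227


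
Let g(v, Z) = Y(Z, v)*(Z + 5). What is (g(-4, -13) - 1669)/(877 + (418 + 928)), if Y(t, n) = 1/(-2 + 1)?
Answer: -1661/2223 ≈ -0.74719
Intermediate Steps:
Y(t, n) = -1 (Y(t, n) = 1/(-1) = -1)
g(v, Z) = -5 - Z (g(v, Z) = -(Z + 5) = -(5 + Z) = -5 - Z)
(g(-4, -13) - 1669)/(877 + (418 + 928)) = ((-5 - 1*(-13)) - 1669)/(877 + (418 + 928)) = ((-5 + 13) - 1669)/(877 + 1346) = (8 - 1669)/2223 = -1661*1/2223 = -1661/2223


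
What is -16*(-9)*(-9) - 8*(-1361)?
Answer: 9592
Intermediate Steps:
-16*(-9)*(-9) - 8*(-1361) = 144*(-9) + 10888 = -1296 + 10888 = 9592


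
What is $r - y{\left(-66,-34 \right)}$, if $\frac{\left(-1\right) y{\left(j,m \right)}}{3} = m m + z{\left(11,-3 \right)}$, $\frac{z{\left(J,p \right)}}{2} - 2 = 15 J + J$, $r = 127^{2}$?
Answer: $20665$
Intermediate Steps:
$r = 16129$
$z{\left(J,p \right)} = 4 + 32 J$ ($z{\left(J,p \right)} = 4 + 2 \left(15 J + J\right) = 4 + 2 \cdot 16 J = 4 + 32 J$)
$y{\left(j,m \right)} = -1068 - 3 m^{2}$ ($y{\left(j,m \right)} = - 3 \left(m m + \left(4 + 32 \cdot 11\right)\right) = - 3 \left(m^{2} + \left(4 + 352\right)\right) = - 3 \left(m^{2} + 356\right) = - 3 \left(356 + m^{2}\right) = -1068 - 3 m^{2}$)
$r - y{\left(-66,-34 \right)} = 16129 - \left(-1068 - 3 \left(-34\right)^{2}\right) = 16129 - \left(-1068 - 3468\right) = 16129 - -4536 = 16129 + 4536 = 20665$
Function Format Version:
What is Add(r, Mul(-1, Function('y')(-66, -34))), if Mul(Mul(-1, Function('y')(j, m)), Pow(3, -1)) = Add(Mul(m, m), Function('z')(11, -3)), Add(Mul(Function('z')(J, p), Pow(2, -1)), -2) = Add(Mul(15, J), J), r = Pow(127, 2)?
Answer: 20665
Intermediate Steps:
r = 16129
Function('z')(J, p) = Add(4, Mul(32, J)) (Function('z')(J, p) = Add(4, Mul(2, Add(Mul(15, J), J))) = Add(4, Mul(2, Mul(16, J))) = Add(4, Mul(32, J)))
Function('y')(j, m) = Add(-1068, Mul(-3, Pow(m, 2))) (Function('y')(j, m) = Mul(-3, Add(Mul(m, m), Add(4, Mul(32, 11)))) = Mul(-3, Add(Pow(m, 2), Add(4, 352))) = Mul(-3, Add(Pow(m, 2), 356)) = Mul(-3, Add(356, Pow(m, 2))) = Add(-1068, Mul(-3, Pow(m, 2))))
Add(r, Mul(-1, Function('y')(-66, -34))) = Add(16129, Mul(-1, Add(-1068, Mul(-3, Pow(-34, 2))))) = Add(16129, Mul(-1, Add(-1068, Mul(-3, 1156)))) = Add(16129, Mul(-1, Add(-1068, -3468))) = Add(16129, Mul(-1, -4536)) = Add(16129, 4536) = 20665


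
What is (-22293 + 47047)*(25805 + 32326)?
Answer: 1438974774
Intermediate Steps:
(-22293 + 47047)*(25805 + 32326) = 24754*58131 = 1438974774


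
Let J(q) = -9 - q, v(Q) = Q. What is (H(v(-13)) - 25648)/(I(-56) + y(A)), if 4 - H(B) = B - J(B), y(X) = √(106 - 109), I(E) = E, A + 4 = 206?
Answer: 1435112/3139 + 25627*I*√3/3139 ≈ 457.19 + 14.141*I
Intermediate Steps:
A = 202 (A = -4 + 206 = 202)
y(X) = I*√3 (y(X) = √(-3) = I*√3)
H(B) = -5 - 2*B (H(B) = 4 - (B - (-9 - B)) = 4 - (B + (9 + B)) = 4 - (9 + 2*B) = 4 + (-9 - 2*B) = -5 - 2*B)
(H(v(-13)) - 25648)/(I(-56) + y(A)) = ((-5 - 2*(-13)) - 25648)/(-56 + I*√3) = ((-5 + 26) - 25648)/(-56 + I*√3) = (21 - 25648)/(-56 + I*√3) = -25627/(-56 + I*√3)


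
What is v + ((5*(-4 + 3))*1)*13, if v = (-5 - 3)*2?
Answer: -81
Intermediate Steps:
v = -16 (v = -8*2 = -16)
v + ((5*(-4 + 3))*1)*13 = -16 + ((5*(-4 + 3))*1)*13 = -16 + ((5*(-1))*1)*13 = -16 - 5*1*13 = -16 - 5*13 = -16 - 65 = -81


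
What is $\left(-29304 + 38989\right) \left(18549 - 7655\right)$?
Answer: $105508390$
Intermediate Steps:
$\left(-29304 + 38989\right) \left(18549 - 7655\right) = 9685 \cdot 10894 = 105508390$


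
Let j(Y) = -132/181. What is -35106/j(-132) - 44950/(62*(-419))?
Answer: 443749939/9218 ≈ 48140.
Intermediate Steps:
j(Y) = -132/181 (j(Y) = -132*1/181 = -132/181)
-35106/j(-132) - 44950/(62*(-419)) = -35106/(-132/181) - 44950/(62*(-419)) = -35106*(-181/132) - 44950/(-25978) = 1059031/22 - 44950*(-1/25978) = 1059031/22 + 725/419 = 443749939/9218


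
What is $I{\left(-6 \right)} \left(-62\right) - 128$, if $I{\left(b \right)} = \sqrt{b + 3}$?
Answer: $-128 - 62 i \sqrt{3} \approx -128.0 - 107.39 i$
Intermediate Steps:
$I{\left(b \right)} = \sqrt{3 + b}$
$I{\left(-6 \right)} \left(-62\right) - 128 = \sqrt{3 - 6} \left(-62\right) - 128 = \sqrt{-3} \left(-62\right) - 128 = i \sqrt{3} \left(-62\right) - 128 = - 62 i \sqrt{3} - 128 = -128 - 62 i \sqrt{3}$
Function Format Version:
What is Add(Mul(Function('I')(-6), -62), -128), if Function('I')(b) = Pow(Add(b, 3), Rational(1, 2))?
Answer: Add(-128, Mul(-62, I, Pow(3, Rational(1, 2)))) ≈ Add(-128.00, Mul(-107.39, I))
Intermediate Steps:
Function('I')(b) = Pow(Add(3, b), Rational(1, 2))
Add(Mul(Function('I')(-6), -62), -128) = Add(Mul(Pow(Add(3, -6), Rational(1, 2)), -62), -128) = Add(Mul(Pow(-3, Rational(1, 2)), -62), -128) = Add(Mul(Mul(I, Pow(3, Rational(1, 2))), -62), -128) = Add(Mul(-62, I, Pow(3, Rational(1, 2))), -128) = Add(-128, Mul(-62, I, Pow(3, Rational(1, 2))))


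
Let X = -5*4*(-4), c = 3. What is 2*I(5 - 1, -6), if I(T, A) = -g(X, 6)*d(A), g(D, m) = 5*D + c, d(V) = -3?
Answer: 2418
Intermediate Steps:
X = 80 (X = -20*(-4) = 80)
g(D, m) = 3 + 5*D (g(D, m) = 5*D + 3 = 3 + 5*D)
I(T, A) = 1209 (I(T, A) = -(3 + 5*80)*(-3) = -(3 + 400)*(-3) = -403*(-3) = -1*(-1209) = 1209)
2*I(5 - 1, -6) = 2*1209 = 2418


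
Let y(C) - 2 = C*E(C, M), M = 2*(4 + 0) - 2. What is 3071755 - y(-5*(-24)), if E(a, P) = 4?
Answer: 3071273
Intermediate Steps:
M = 6 (M = 2*4 - 2 = 8 - 2 = 6)
y(C) = 2 + 4*C (y(C) = 2 + C*4 = 2 + 4*C)
3071755 - y(-5*(-24)) = 3071755 - (2 + 4*(-5*(-24))) = 3071755 - (2 + 4*120) = 3071755 - (2 + 480) = 3071755 - 1*482 = 3071755 - 482 = 3071273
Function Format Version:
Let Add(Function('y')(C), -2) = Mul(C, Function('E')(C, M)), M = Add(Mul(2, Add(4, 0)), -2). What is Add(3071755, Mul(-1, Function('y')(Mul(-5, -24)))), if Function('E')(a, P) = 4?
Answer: 3071273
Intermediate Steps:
M = 6 (M = Add(Mul(2, 4), -2) = Add(8, -2) = 6)
Function('y')(C) = Add(2, Mul(4, C)) (Function('y')(C) = Add(2, Mul(C, 4)) = Add(2, Mul(4, C)))
Add(3071755, Mul(-1, Function('y')(Mul(-5, -24)))) = Add(3071755, Mul(-1, Add(2, Mul(4, Mul(-5, -24))))) = Add(3071755, Mul(-1, Add(2, Mul(4, 120)))) = Add(3071755, Mul(-1, Add(2, 480))) = Add(3071755, Mul(-1, 482)) = Add(3071755, -482) = 3071273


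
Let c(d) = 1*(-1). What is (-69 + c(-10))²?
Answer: 4900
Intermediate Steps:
c(d) = -1
(-69 + c(-10))² = (-69 - 1)² = (-70)² = 4900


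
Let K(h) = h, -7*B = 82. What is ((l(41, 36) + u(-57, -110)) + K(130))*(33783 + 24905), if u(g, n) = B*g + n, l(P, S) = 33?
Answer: 42297280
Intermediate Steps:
B = -82/7 (B = -1/7*82 = -82/7 ≈ -11.714)
u(g, n) = n - 82*g/7 (u(g, n) = -82*g/7 + n = n - 82*g/7)
((l(41, 36) + u(-57, -110)) + K(130))*(33783 + 24905) = ((33 + (-110 - 82/7*(-57))) + 130)*(33783 + 24905) = ((33 + (-110 + 4674/7)) + 130)*58688 = ((33 + 3904/7) + 130)*58688 = (4135/7 + 130)*58688 = (5045/7)*58688 = 42297280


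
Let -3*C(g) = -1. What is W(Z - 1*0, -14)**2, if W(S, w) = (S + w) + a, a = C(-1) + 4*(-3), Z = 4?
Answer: 4225/9 ≈ 469.44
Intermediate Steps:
C(g) = 1/3 (C(g) = -1/3*(-1) = 1/3)
a = -35/3 (a = 1/3 + 4*(-3) = 1/3 - 12 = -35/3 ≈ -11.667)
W(S, w) = -35/3 + S + w (W(S, w) = (S + w) - 35/3 = -35/3 + S + w)
W(Z - 1*0, -14)**2 = (-35/3 + (4 - 1*0) - 14)**2 = (-35/3 + (4 + 0) - 14)**2 = (-35/3 + 4 - 14)**2 = (-65/3)**2 = 4225/9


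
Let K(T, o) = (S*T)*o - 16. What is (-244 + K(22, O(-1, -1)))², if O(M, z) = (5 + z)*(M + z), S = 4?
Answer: 929296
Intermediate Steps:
K(T, o) = -16 + 4*T*o (K(T, o) = (4*T)*o - 16 = 4*T*o - 16 = -16 + 4*T*o)
(-244 + K(22, O(-1, -1)))² = (-244 + (-16 + 4*22*((-1)² + 5*(-1) + 5*(-1) - 1*(-1))))² = (-244 + (-16 + 4*22*(1 - 5 - 5 + 1)))² = (-244 + (-16 + 4*22*(-8)))² = (-244 + (-16 - 704))² = (-244 - 720)² = (-964)² = 929296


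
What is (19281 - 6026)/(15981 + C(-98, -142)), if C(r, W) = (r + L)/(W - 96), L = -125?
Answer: 286790/345791 ≈ 0.82937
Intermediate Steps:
C(r, W) = (-125 + r)/(-96 + W) (C(r, W) = (r - 125)/(W - 96) = (-125 + r)/(-96 + W))
(19281 - 6026)/(15981 + C(-98, -142)) = (19281 - 6026)/(15981 + (-125 - 98)/(-96 - 142)) = 13255/(15981 - 223/(-238)) = 13255/(15981 - 1/238*(-223)) = 13255/(15981 + 223/238) = 13255/(3803701/238) = 13255*(238/3803701) = 286790/345791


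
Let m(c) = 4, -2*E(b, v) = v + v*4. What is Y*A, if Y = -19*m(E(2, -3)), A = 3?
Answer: -228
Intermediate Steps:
E(b, v) = -5*v/2 (E(b, v) = -(v + v*4)/2 = -(v + 4*v)/2 = -5*v/2)
Y = -76 (Y = -19*4 = -76)
Y*A = -76*3 = -228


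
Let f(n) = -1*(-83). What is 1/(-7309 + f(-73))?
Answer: -1/7226 ≈ -0.00013839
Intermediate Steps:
f(n) = 83
1/(-7309 + f(-73)) = 1/(-7309 + 83) = 1/(-7226) = -1/7226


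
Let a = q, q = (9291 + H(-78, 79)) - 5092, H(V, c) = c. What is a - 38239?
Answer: -33961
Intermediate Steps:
q = 4278 (q = (9291 + 79) - 5092 = 9370 - 5092 = 4278)
a = 4278
a - 38239 = 4278 - 38239 = -33961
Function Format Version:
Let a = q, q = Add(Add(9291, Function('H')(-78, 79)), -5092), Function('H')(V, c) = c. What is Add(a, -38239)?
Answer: -33961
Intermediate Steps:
q = 4278 (q = Add(Add(9291, 79), -5092) = Add(9370, -5092) = 4278)
a = 4278
Add(a, -38239) = Add(4278, -38239) = -33961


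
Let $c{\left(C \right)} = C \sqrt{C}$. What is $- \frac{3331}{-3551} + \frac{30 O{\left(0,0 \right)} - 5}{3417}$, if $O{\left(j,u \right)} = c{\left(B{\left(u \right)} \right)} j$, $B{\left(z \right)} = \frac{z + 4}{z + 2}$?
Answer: $\frac{169616}{181101} \approx 0.93658$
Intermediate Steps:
$B{\left(z \right)} = \frac{4 + z}{2 + z}$
$c{\left(C \right)} = C^{\frac{3}{2}}$
$O{\left(j,u \right)} = j \left(\frac{4 + u}{2 + u}\right)^{\frac{3}{2}}$ ($O{\left(j,u \right)} = \left(\frac{4 + u}{2 + u}\right)^{\frac{3}{2}} j = j \left(\frac{4 + u}{2 + u}\right)^{\frac{3}{2}}$)
$- \frac{3331}{-3551} + \frac{30 O{\left(0,0 \right)} - 5}{3417} = - \frac{3331}{-3551} + \frac{30 \cdot 0 \left(\frac{4 + 0}{2 + 0}\right)^{\frac{3}{2}} - 5}{3417} = \left(-3331\right) \left(- \frac{1}{3551}\right) + \left(30 \cdot 0 \left(\frac{1}{2} \cdot 4\right)^{\frac{3}{2}} - 5\right) \frac{1}{3417} = \frac{3331}{3551} + \left(30 \cdot 0 \left(\frac{1}{2} \cdot 4\right)^{\frac{3}{2}} - 5\right) \frac{1}{3417} = \frac{3331}{3551} + \left(30 \cdot 0 \cdot 2^{\frac{3}{2}} - 5\right) \frac{1}{3417} = \frac{3331}{3551} + \left(30 \cdot 0 \cdot 2 \sqrt{2} - 5\right) \frac{1}{3417} = \frac{3331}{3551} + \left(30 \cdot 0 - 5\right) \frac{1}{3417} = \frac{3331}{3551} + \left(0 - 5\right) \frac{1}{3417} = \frac{3331}{3551} - \frac{5}{3417} = \frac{169616}{181101}$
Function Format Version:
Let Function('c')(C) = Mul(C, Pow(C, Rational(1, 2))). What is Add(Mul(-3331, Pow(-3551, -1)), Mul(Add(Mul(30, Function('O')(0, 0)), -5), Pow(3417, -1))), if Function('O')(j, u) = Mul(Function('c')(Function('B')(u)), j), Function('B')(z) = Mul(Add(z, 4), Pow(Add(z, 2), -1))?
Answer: Rational(169616, 181101) ≈ 0.93658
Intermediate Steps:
Function('B')(z) = Mul(Pow(Add(2, z), -1), Add(4, z)) (Function('B')(z) = Mul(Add(4, z), Pow(Add(2, z), -1)) = Mul(Pow(Add(2, z), -1), Add(4, z)))
Function('c')(C) = Pow(C, Rational(3, 2))
Function('O')(j, u) = Mul(j, Pow(Mul(Pow(Add(2, u), -1), Add(4, u)), Rational(3, 2))) (Function('O')(j, u) = Mul(Pow(Mul(Pow(Add(2, u), -1), Add(4, u)), Rational(3, 2)), j) = Mul(j, Pow(Mul(Pow(Add(2, u), -1), Add(4, u)), Rational(3, 2))))
Add(Mul(-3331, Pow(-3551, -1)), Mul(Add(Mul(30, Function('O')(0, 0)), -5), Pow(3417, -1))) = Add(Mul(-3331, Pow(-3551, -1)), Mul(Add(Mul(30, Mul(0, Pow(Mul(Pow(Add(2, 0), -1), Add(4, 0)), Rational(3, 2)))), -5), Pow(3417, -1))) = Add(Mul(-3331, Rational(-1, 3551)), Mul(Add(Mul(30, Mul(0, Pow(Mul(Pow(2, -1), 4), Rational(3, 2)))), -5), Rational(1, 3417))) = Add(Rational(3331, 3551), Mul(Add(Mul(30, Mul(0, Pow(Mul(Rational(1, 2), 4), Rational(3, 2)))), -5), Rational(1, 3417))) = Add(Rational(3331, 3551), Mul(Add(Mul(30, Mul(0, Pow(2, Rational(3, 2)))), -5), Rational(1, 3417))) = Add(Rational(3331, 3551), Mul(Add(Mul(30, Mul(0, Mul(2, Pow(2, Rational(1, 2))))), -5), Rational(1, 3417))) = Add(Rational(3331, 3551), Mul(Add(Mul(30, 0), -5), Rational(1, 3417))) = Add(Rational(3331, 3551), Mul(Add(0, -5), Rational(1, 3417))) = Add(Rational(3331, 3551), Mul(-5, Rational(1, 3417))) = Add(Rational(3331, 3551), Rational(-5, 3417)) = Rational(169616, 181101)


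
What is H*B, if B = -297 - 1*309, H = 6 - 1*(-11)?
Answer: -10302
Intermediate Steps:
H = 17 (H = 6 + 11 = 17)
B = -606 (B = -297 - 309 = -606)
H*B = 17*(-606) = -10302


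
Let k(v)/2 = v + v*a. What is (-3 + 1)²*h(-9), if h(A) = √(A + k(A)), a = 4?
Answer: 12*I*√11 ≈ 39.799*I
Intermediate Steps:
k(v) = 10*v (k(v) = 2*(v + v*4) = 2*(v + 4*v) = 2*(5*v) = 10*v)
h(A) = √11*√A (h(A) = √(A + 10*A) = √(11*A) = √11*√A)
(-3 + 1)²*h(-9) = (-3 + 1)²*(√11*√(-9)) = (-2)²*(√11*(3*I)) = 4*(3*I*√11) = 12*I*√11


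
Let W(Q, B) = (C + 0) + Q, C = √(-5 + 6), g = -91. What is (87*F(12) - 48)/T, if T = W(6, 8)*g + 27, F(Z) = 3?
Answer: -213/610 ≈ -0.34918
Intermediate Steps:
C = 1 (C = √1 = 1)
W(Q, B) = 1 + Q (W(Q, B) = (1 + 0) + Q = 1 + Q)
T = -610 (T = (1 + 6)*(-91) + 27 = 7*(-91) + 27 = -637 + 27 = -610)
(87*F(12) - 48)/T = (87*3 - 48)/(-610) = (261 - 48)*(-1/610) = 213*(-1/610) = -213/610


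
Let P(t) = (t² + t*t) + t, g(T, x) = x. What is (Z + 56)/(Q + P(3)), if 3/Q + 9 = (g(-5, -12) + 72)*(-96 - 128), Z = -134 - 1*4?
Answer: -183803/47071 ≈ -3.9048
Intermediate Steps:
Z = -138 (Z = -134 - 4 = -138)
Q = -1/4483 (Q = 3/(-9 + (-12 + 72)*(-96 - 128)) = 3/(-9 + 60*(-224)) = 3/(-9 - 13440) = 3/(-13449) = 3*(-1/13449) = -1/4483 ≈ -0.00022306)
P(t) = t + 2*t² (P(t) = (t² + t²) + t = 2*t² + t = t + 2*t²)
(Z + 56)/(Q + P(3)) = (-138 + 56)/(-1/4483 + 3*(1 + 2*3)) = -82/(-1/4483 + 3*(1 + 6)) = -82/(-1/4483 + 3*7) = -82/(-1/4483 + 21) = -82/94142/4483 = -82*4483/94142 = -183803/47071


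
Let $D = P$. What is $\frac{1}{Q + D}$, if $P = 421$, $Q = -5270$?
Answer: $- \frac{1}{4849} \approx -0.00020623$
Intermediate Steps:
$D = 421$
$\frac{1}{Q + D} = \frac{1}{-5270 + 421} = \frac{1}{-4849} = - \frac{1}{4849}$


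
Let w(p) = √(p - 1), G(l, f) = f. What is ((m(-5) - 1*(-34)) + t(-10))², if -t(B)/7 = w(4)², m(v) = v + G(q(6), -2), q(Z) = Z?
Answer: 36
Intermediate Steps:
w(p) = √(-1 + p)
m(v) = -2 + v (m(v) = v - 2 = -2 + v)
t(B) = -21 (t(B) = -7*(√(-1 + 4))² = -7*(√3)² = -7*3 = -21)
((m(-5) - 1*(-34)) + t(-10))² = (((-2 - 5) - 1*(-34)) - 21)² = ((-7 + 34) - 21)² = (27 - 21)² = 6² = 36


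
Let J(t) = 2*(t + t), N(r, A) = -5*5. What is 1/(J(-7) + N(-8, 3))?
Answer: -1/53 ≈ -0.018868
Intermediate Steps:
N(r, A) = -25
J(t) = 4*t (J(t) = 2*(2*t) = 4*t)
1/(J(-7) + N(-8, 3)) = 1/(4*(-7) - 25) = 1/(-28 - 25) = 1/(-53) = -1/53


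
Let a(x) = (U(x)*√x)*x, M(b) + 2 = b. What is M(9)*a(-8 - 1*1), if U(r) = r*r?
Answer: -15309*I ≈ -15309.0*I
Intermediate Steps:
U(r) = r²
M(b) = -2 + b
a(x) = x^(7/2) (a(x) = (x²*√x)*x = x^(5/2)*x = x^(7/2))
M(9)*a(-8 - 1*1) = (-2 + 9)*(-8 - 1*1)^(7/2) = 7*(-8 - 1)^(7/2) = 7*(-9)^(7/2) = 7*(-2187*I) = -15309*I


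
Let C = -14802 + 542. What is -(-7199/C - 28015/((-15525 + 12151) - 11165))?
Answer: -707097/290780 ≈ -2.4317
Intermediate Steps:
C = -14260
-(-7199/C - 28015/((-15525 + 12151) - 11165)) = -(-7199/(-14260) - 28015/((-15525 + 12151) - 11165)) = -(-7199*(-1/14260) - 28015/(-3374 - 11165)) = -(313/620 - 28015/(-14539)) = -(313/620 - 28015*(-1/14539)) = -(313/620 + 28015/14539) = -1*707097/290780 = -707097/290780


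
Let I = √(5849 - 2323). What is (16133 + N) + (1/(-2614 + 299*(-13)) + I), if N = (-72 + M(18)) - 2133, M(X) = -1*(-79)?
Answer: 91059506/6501 + √3526 ≈ 14066.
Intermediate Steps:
M(X) = 79
N = -2126 (N = (-72 + 79) - 2133 = 7 - 2133 = -2126)
I = √3526 ≈ 59.380
(16133 + N) + (1/(-2614 + 299*(-13)) + I) = (16133 - 2126) + (1/(-2614 + 299*(-13)) + √3526) = 14007 + (1/(-2614 - 3887) + √3526) = 14007 + (1/(-6501) + √3526) = 14007 + (-1/6501 + √3526) = 91059506/6501 + √3526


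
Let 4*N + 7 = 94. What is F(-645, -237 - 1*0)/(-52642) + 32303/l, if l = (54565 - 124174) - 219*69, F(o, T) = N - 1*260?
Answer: -840154993/2229915120 ≈ -0.37677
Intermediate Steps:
N = 87/4 (N = -7/4 + (¼)*94 = -7/4 + 47/2 = 87/4 ≈ 21.750)
F(o, T) = -953/4 (F(o, T) = 87/4 - 1*260 = 87/4 - 260 = -953/4)
l = -84720 (l = -69609 - 15111 = -84720)
F(-645, -237 - 1*0)/(-52642) + 32303/l = -953/4/(-52642) + 32303/(-84720) = -953/4*(-1/52642) + 32303*(-1/84720) = 953/210568 - 32303/84720 = -840154993/2229915120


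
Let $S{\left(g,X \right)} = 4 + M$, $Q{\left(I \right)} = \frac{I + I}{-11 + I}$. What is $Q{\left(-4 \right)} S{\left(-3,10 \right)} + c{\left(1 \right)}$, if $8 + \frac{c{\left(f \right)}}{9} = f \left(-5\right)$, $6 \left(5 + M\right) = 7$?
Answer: $- \frac{5261}{45} \approx -116.91$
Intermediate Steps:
$M = - \frac{23}{6}$ ($M = -5 + \frac{1}{6} \cdot 7 = -5 + \frac{7}{6} = - \frac{23}{6} \approx -3.8333$)
$Q{\left(I \right)} = \frac{2 I}{-11 + I}$
$c{\left(f \right)} = -72 - 45 f$ ($c{\left(f \right)} = -72 + 9 f \left(-5\right) = -72 + 9 \left(- 5 f\right) = -72 - 45 f$)
$S{\left(g,X \right)} = \frac{1}{6}$ ($S{\left(g,X \right)} = 4 - \frac{23}{6} = \frac{1}{6}$)
$Q{\left(-4 \right)} S{\left(-3,10 \right)} + c{\left(1 \right)} = 2 \left(-4\right) \frac{1}{-11 - 4} \cdot \frac{1}{6} - 117 = 2 \left(-4\right) \frac{1}{-15} \cdot \frac{1}{6} - 117 = 2 \left(-4\right) \left(- \frac{1}{15}\right) \frac{1}{6} - 117 = \frac{8}{15} \cdot \frac{1}{6} - 117 = \frac{4}{45} - 117 = - \frac{5261}{45}$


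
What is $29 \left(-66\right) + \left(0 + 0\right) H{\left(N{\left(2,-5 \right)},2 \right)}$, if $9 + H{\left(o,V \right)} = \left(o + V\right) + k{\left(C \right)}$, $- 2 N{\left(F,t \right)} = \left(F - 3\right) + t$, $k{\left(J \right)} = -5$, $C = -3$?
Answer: $-1914$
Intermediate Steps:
$N{\left(F,t \right)} = \frac{3}{2} - \frac{F}{2} - \frac{t}{2}$ ($N{\left(F,t \right)} = - \frac{\left(F - 3\right) + t}{2} = - \frac{\left(-3 + F\right) + t}{2} = - \frac{-3 + F + t}{2} = \frac{3}{2} - \frac{F}{2} - \frac{t}{2}$)
$H{\left(o,V \right)} = -14 + V + o$ ($H{\left(o,V \right)} = -9 - \left(5 - V - o\right) = -9 + \left(-5 + V + o\right) = -14 + V + o$)
$29 \left(-66\right) + \left(0 + 0\right) H{\left(N{\left(2,-5 \right)},2 \right)} = 29 \left(-66\right) + \left(0 + 0\right) \left(-14 + 2 - -3\right) = -1914 + 0 \left(-14 + 2 + \left(\frac{3}{2} - 1 + \frac{5}{2}\right)\right) = -1914 + 0 \left(-14 + 2 + 3\right) = -1914 + 0 \left(-9\right) = -1914 + 0 = -1914$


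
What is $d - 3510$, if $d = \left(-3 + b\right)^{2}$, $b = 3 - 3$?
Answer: $-3501$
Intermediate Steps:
$b = 0$ ($b = 3 - 3 = 0$)
$d = 9$ ($d = \left(-3 + 0\right)^{2} = \left(-3\right)^{2} = 9$)
$d - 3510 = 9 - 3510 = -3501$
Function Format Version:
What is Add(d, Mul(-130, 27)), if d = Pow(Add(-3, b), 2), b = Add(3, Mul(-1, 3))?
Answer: -3501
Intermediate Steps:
b = 0 (b = Add(3, -3) = 0)
d = 9 (d = Pow(Add(-3, 0), 2) = Pow(-3, 2) = 9)
Add(d, Mul(-130, 27)) = Add(9, Mul(-130, 27)) = Add(9, -3510) = -3501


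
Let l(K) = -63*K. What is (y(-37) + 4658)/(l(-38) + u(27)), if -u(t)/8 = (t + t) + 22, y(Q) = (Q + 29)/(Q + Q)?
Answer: 86175/33041 ≈ 2.6081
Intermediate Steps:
y(Q) = (29 + Q)/(2*Q) (y(Q) = (29 + Q)/((2*Q)) = (29 + Q)*(1/(2*Q)) = (29 + Q)/(2*Q))
u(t) = -176 - 16*t (u(t) = -8*((t + t) + 22) = -8*(2*t + 22) = -8*(22 + 2*t) = -176 - 16*t)
(y(-37) + 4658)/(l(-38) + u(27)) = ((½)*(29 - 37)/(-37) + 4658)/(-63*(-38) + (-176 - 16*27)) = ((½)*(-1/37)*(-8) + 4658)/(2394 + (-176 - 432)) = (4/37 + 4658)/(2394 - 608) = (172350/37)/1786 = (172350/37)*(1/1786) = 86175/33041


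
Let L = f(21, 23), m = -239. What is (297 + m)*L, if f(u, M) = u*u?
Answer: 25578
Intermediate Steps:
f(u, M) = u²
L = 441 (L = 21² = 441)
(297 + m)*L = (297 - 239)*441 = 58*441 = 25578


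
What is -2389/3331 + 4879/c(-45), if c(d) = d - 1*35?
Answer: -16443069/266480 ≈ -61.705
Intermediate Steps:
c(d) = -35 + d (c(d) = d - 35 = -35 + d)
-2389/3331 + 4879/c(-45) = -2389/3331 + 4879/(-35 - 45) = -2389*1/3331 + 4879/(-80) = -2389/3331 + 4879*(-1/80) = -2389/3331 - 4879/80 = -16443069/266480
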